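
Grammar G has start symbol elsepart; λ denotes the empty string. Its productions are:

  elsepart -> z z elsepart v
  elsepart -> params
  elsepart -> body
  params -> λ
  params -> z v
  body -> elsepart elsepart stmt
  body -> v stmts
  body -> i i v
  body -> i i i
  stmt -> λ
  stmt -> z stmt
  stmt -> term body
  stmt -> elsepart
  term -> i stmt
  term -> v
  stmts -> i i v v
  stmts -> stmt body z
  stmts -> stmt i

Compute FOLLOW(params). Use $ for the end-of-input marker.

{ $, i, v, z }

In elsepart -> params: params is at the end, add FOLLOW(elsepart) = { $, i, v, z }.
Union: FOLLOW(params) = { $, i, v, z }.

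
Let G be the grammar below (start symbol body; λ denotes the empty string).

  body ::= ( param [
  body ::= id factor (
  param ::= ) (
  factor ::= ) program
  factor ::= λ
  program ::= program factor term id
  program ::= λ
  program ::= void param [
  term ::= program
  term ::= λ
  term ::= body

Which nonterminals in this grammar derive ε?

Directly nullable (have an λ-production): factor, program, term.
No other nonterminal has a production whose RHS symbols are all nullable.

{ factor, program, term }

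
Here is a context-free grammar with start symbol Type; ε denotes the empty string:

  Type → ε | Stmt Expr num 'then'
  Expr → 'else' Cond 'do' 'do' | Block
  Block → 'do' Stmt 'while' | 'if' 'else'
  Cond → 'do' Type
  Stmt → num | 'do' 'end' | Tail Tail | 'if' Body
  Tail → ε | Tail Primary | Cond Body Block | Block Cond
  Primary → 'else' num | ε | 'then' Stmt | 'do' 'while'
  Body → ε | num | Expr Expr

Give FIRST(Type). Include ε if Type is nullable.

Type → ε contributes ε.
From Type → Stmt Expr num 'then': Stmt nullable, take FIRST(Stmt) ∪ FIRST(Expr) = { 'do', 'else', 'if', 'then', num }.
Union: FIRST(Type) = { 'do', 'else', 'if', 'then', num, ε }.

{ 'do', 'else', 'if', 'then', num, ε }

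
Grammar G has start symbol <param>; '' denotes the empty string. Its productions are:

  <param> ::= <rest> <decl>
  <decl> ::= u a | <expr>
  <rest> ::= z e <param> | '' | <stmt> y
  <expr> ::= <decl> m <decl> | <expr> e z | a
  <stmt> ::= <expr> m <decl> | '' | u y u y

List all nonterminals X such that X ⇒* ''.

{ <rest>, <stmt> }

Directly nullable (have an ''-production): <rest>, <stmt>.
No other nonterminal has a production whose RHS symbols are all nullable.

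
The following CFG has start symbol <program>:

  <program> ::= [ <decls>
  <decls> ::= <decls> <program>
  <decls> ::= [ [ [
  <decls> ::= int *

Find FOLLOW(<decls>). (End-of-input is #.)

In <program> ::= [ <decls>: <decls> is at the end, add FOLLOW(<program>) = { #, [ }.
In <decls> ::= <decls> <program>: add FIRST(<program>) = { [ }.
Union: FOLLOW(<decls>) = { #, [ }.

{ #, [ }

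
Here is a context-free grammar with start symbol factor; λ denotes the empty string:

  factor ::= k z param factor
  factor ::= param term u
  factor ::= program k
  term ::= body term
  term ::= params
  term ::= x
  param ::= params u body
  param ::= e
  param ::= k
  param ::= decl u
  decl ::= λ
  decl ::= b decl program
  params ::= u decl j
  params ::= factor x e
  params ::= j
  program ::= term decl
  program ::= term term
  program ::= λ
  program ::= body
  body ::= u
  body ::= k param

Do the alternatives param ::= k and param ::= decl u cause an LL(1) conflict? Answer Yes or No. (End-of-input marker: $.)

No

FIRST(k) = { k } and FIRST(decl u) = { b, u }.
The FIRST sets are disjoint and neither alternative is nullable — no conflict.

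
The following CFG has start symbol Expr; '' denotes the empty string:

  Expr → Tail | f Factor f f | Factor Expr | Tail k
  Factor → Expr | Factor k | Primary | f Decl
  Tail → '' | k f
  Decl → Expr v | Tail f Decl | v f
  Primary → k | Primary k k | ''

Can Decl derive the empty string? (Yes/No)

Nullable nonterminals: Expr, Factor, Primary, Tail.
No production of Decl has an RHS whose symbols are all nullable, so Decl is not nullable.

No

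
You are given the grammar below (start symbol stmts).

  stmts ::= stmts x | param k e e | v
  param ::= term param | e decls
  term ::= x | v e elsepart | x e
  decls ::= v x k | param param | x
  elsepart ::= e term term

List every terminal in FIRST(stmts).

{ e, v, x }

From stmts ::= stmts x: add FIRST(stmts) = { e, v, x }.
From stmts ::= param k e e: add FIRST(param) = { e, v, x }.
stmts ::= v contributes {v}.
Union: FIRST(stmts) = { e, v, x }.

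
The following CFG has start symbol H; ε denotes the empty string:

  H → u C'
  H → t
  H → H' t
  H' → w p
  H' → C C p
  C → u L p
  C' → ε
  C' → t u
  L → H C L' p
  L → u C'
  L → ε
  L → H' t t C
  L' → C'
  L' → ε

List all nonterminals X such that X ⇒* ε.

Directly nullable (have an ε-production): C', L, L'.
No other nonterminal has a production whose RHS symbols are all nullable.

{ C', L, L' }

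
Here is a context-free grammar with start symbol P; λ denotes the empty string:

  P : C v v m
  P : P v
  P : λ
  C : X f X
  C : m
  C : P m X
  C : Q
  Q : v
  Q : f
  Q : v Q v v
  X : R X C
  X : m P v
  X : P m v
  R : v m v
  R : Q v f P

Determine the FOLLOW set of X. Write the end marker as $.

In C : X f X: add FIRST(f X) = { f }.
In C : X f X: X is at the end, add FOLLOW(C) = { f, m, v }.
In C : P m X: X is at the end, add FOLLOW(C) = { f, m, v }.
In X : R X C: add FIRST(C) = { f, m, v }.
Union: FOLLOW(X) = { f, m, v }.

{ f, m, v }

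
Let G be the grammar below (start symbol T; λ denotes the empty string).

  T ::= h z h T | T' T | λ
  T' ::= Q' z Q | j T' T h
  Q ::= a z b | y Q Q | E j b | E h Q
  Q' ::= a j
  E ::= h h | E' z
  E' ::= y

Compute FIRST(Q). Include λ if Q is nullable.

{ a, h, y }

Q ::= a z b contributes {a}.
Q ::= y Q Q contributes {y}.
From Q ::= E j b: add FIRST(E) = { h, y }.
From Q ::= E h Q: add FIRST(E) = { h, y }.
Union: FIRST(Q) = { a, h, y }.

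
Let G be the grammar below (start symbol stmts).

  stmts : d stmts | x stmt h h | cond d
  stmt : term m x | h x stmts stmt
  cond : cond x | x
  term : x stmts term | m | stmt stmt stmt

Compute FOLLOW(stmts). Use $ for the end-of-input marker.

stmts is the start symbol, so $ ∈ FOLLOW(stmts).
In stmts : d stmts: stmts is at the end, add FOLLOW(stmts) = { $, h, m, x }.
In stmt : h x stmts stmt: add FIRST(stmt) = { h, m, x }.
In term : x stmts term: add FIRST(term) = { h, m, x }.
Union: FOLLOW(stmts) = { $, h, m, x }.

{ $, h, m, x }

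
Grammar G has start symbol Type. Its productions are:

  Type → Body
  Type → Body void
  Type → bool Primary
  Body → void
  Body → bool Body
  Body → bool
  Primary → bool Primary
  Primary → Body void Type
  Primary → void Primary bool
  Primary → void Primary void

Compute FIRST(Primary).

Primary → bool Primary contributes {bool}.
From Primary → Body void Type: add FIRST(Body) = { bool, void }.
Primary → void Primary bool contributes {void}.
Primary → void Primary void contributes {void}.
Union: FIRST(Primary) = { bool, void }.

{ bool, void }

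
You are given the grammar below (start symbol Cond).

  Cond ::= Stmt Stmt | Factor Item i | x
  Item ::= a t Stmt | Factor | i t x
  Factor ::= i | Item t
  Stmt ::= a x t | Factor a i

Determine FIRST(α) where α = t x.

t is a terminal; add {t} and stop.

{ t }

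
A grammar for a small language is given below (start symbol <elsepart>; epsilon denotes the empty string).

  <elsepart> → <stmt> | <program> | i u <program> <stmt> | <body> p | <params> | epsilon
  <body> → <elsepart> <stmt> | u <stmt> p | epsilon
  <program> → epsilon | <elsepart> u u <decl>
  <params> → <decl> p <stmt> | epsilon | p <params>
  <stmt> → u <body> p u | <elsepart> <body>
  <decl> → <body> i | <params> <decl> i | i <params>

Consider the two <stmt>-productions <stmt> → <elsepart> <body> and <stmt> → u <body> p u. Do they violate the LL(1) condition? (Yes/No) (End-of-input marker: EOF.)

FIRST(<elsepart> <body>) = { i, p, u, epsilon } and FIRST(u <body> p u) = { u }.
Both contain u, so the two alternatives are not disjoint — LL(1) conflict.

Yes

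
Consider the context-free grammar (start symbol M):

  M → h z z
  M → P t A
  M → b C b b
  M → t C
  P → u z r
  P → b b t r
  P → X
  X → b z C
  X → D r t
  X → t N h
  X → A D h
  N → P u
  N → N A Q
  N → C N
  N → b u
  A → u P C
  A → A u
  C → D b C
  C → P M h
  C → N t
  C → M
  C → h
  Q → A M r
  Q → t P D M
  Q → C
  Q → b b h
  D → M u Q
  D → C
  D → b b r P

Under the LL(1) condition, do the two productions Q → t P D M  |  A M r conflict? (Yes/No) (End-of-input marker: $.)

FIRST(t P D M) = { t } and FIRST(A M r) = { u }.
The FIRST sets are disjoint and neither alternative is nullable — no conflict.

No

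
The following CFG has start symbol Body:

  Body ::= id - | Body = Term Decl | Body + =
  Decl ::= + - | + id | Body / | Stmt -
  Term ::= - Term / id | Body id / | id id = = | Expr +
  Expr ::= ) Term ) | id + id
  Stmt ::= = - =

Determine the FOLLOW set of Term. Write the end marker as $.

{ ), +, /, =, id }

In Body ::= Body = Term Decl: add FIRST(Decl) = { +, =, id }.
In Term ::= - Term / id: add FIRST(/ id) = { / }.
In Expr ::= ) Term ): add FIRST()) = { ) }.
Union: FOLLOW(Term) = { ), +, /, =, id }.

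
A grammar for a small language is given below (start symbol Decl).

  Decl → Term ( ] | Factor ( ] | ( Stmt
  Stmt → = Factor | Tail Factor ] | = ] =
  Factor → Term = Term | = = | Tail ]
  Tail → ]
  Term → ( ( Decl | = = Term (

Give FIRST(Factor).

{ (, =, ] }

From Factor → Term = Term: add FIRST(Term) = { (, = }.
Factor → = = contributes {=}.
From Factor → Tail ]: add FIRST(Tail) = { ] }.
Union: FIRST(Factor) = { (, =, ] }.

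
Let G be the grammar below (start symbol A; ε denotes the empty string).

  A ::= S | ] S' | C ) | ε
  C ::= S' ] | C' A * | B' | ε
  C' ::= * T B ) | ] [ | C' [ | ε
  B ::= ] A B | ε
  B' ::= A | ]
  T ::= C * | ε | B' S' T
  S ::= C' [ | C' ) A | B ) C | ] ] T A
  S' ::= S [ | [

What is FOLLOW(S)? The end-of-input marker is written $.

In A ::= S: S is at the end, add FOLLOW(A) = { $, ), *, [, ] }.
In S' ::= S [: add FIRST([) = { [ }.
Union: FOLLOW(S) = { $, ), *, [, ] }.

{ $, ), *, [, ] }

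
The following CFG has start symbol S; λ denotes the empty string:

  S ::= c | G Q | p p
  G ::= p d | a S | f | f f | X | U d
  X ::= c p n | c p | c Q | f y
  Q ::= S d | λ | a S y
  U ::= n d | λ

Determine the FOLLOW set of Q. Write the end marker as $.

{ $, a, c, d, f, n, p, y }

In S ::= G Q: Q is at the end, add FOLLOW(S) = { $, a, c, d, f, n, p, y }.
In X ::= c Q: Q is at the end, add FOLLOW(X) = { $, a, c, d, f, n, p, y }.
Union: FOLLOW(Q) = { $, a, c, d, f, n, p, y }.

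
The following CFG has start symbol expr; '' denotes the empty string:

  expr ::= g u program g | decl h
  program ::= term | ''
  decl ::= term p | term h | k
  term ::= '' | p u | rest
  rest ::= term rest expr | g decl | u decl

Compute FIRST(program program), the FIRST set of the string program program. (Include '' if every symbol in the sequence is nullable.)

Add FIRST(program)\{''} = { g, p, u }; program is nullable, continue.
Add FIRST(program)\{''} = { g, p, u }; program is nullable, continue.
Every symbol is nullable, so include ''.

{ g, p, u, '' }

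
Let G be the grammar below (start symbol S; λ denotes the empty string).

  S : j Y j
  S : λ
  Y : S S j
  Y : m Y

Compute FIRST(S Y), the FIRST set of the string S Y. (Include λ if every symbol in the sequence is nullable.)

Add FIRST(S)\{λ} = { j }; S is nullable, continue.
Add FIRST(Y) = { j, m }; Y is not nullable, stop.

{ j, m }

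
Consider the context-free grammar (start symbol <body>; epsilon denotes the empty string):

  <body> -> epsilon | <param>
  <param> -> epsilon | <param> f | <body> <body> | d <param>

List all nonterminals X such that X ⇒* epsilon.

Directly nullable (have an epsilon-production): <body>, <param>.

{ <body>, <param> }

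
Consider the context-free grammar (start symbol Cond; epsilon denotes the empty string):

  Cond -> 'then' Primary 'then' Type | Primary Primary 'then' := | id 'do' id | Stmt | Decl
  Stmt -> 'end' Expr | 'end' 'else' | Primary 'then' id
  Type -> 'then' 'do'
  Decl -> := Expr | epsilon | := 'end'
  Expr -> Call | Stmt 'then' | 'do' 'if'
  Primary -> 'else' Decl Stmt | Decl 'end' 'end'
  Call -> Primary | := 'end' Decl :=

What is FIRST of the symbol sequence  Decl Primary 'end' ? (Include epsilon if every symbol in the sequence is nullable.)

{ 'else', 'end', := }

Add FIRST(Decl)\{epsilon} = { := }; Decl is nullable, continue.
Add FIRST(Primary) = { 'else', 'end', := }; Primary is not nullable, stop.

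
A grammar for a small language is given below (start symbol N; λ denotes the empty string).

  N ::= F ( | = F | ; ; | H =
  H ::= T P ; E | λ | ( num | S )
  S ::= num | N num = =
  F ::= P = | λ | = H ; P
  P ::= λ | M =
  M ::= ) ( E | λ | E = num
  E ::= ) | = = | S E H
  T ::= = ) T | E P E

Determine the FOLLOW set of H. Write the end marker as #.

In N ::= H =: add FIRST(=) = { = }.
In F ::= = H ; P: add FIRST(; P) = { ; }.
In E ::= S E H: H is at the end, add FOLLOW(E) = { (, ), ;, =, num }.
Union: FOLLOW(H) = { (, ), ;, =, num }.

{ (, ), ;, =, num }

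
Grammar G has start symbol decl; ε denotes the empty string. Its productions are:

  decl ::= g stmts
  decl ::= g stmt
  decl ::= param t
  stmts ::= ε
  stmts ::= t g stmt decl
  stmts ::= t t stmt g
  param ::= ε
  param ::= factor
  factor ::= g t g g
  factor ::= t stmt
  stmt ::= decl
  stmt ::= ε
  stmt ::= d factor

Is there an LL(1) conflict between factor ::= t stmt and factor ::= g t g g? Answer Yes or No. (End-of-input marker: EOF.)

FIRST(t stmt) = { t } and FIRST(g t g g) = { g }.
The FIRST sets are disjoint and neither alternative is nullable — no conflict.

No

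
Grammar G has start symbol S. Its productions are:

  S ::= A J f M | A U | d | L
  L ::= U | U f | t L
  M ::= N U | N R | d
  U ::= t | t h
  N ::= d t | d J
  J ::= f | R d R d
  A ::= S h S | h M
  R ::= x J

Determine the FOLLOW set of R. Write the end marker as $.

{ $, d, f, h, t, x }

In M ::= N R: R is at the end, add FOLLOW(M) = { $, f, h, t, x }.
In J ::= R d R d: add FIRST(d R d) = { d }.
In J ::= R d R d: add FIRST(d) = { d }.
Union: FOLLOW(R) = { $, d, f, h, t, x }.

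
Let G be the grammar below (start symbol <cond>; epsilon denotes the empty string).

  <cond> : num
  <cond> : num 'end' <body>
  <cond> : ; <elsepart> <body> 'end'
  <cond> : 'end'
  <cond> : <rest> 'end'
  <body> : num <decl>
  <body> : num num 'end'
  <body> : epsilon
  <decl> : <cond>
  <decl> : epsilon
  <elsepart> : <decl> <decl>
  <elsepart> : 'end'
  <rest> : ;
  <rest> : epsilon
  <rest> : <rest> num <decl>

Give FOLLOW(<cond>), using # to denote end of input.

<cond> is the start symbol, so # ∈ FOLLOW(<cond>).
In <decl> : <cond>: <cond> is at the end, add FOLLOW(<decl>) = { #, 'end', ;, num }.
Union: FOLLOW(<cond>) = { #, 'end', ;, num }.

{ #, 'end', ;, num }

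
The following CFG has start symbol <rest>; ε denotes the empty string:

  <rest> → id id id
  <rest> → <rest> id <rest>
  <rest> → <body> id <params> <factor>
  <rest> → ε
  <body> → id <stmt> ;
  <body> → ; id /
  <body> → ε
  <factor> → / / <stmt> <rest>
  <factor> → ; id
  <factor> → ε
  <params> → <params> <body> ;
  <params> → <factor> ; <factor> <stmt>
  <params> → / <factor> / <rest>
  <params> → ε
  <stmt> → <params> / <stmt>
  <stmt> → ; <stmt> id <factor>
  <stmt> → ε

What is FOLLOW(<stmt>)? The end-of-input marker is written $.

{ $, /, ;, id }

In <body> → id <stmt> ;: add FIRST(;) = { ; }.
In <factor> → / / <stmt> <rest>: add FIRST(<rest>)\{ε} = { ;, id }.
  Since <rest> is nullable, also add FOLLOW(<factor>) = { $, /, ;, id }.
In <params> → <factor> ; <factor> <stmt>: <stmt> is at the end, add FOLLOW(<params>) = { $, /, ;, id }.
In <stmt> → <params> / <stmt>: <stmt> is at the end, add FOLLOW(<stmt>) = { $, /, ;, id }.
In <stmt> → ; <stmt> id <factor>: add FIRST(id <factor>) = { id }.
Union: FOLLOW(<stmt>) = { $, /, ;, id }.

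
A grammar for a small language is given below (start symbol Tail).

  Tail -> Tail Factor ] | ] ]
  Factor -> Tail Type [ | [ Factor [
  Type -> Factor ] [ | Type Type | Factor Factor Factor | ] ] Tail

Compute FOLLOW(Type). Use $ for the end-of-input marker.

{ [, ] }

In Factor -> Tail Type [: add FIRST([) = { [ }.
In Type -> Type Type: add FIRST(Type) = { [, ] }.
In Type -> Type Type: Type is at the end, add FOLLOW(Type) = { [, ] }.
Union: FOLLOW(Type) = { [, ] }.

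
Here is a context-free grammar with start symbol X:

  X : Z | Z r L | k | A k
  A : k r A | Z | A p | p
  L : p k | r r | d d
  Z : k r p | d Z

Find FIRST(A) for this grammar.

{ d, k, p }

A : k r A contributes {k}.
From A : Z: add FIRST(Z) = { d, k }.
From A : A p: add FIRST(A) = { d, k, p }.
A : p contributes {p}.
Union: FIRST(A) = { d, k, p }.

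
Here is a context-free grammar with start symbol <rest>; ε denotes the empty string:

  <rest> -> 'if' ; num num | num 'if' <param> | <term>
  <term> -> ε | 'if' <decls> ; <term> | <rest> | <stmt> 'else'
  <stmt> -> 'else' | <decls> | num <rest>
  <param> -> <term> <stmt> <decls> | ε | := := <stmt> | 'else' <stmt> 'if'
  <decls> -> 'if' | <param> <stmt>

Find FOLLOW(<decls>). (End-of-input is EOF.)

{ EOF, 'else', 'if', :=, ;, num }

In <term> -> 'if' <decls> ; <term>: add FIRST(; <term>) = { ; }.
In <stmt> -> <decls>: <decls> is at the end, add FOLLOW(<stmt>) = { EOF, 'else', 'if', :=, ;, num }.
In <param> -> <term> <stmt> <decls>: <decls> is at the end, add FOLLOW(<param>) = { EOF, 'else', 'if', :=, ;, num }.
Union: FOLLOW(<decls>) = { EOF, 'else', 'if', :=, ;, num }.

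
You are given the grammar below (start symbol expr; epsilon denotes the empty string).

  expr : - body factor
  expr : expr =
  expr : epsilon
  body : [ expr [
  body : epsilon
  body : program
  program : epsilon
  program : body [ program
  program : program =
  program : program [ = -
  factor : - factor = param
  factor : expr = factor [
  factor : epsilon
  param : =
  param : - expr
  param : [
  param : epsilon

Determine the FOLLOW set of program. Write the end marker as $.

{ $, -, =, [ }

In body : program: program is at the end, add FOLLOW(body) = { $, -, =, [ }.
In program : body [ program: program is at the end, add FOLLOW(program) = { $, -, =, [ }.
In program : program =: add FIRST(=) = { = }.
In program : program [ = -: add FIRST([ = -) = { [ }.
Union: FOLLOW(program) = { $, -, =, [ }.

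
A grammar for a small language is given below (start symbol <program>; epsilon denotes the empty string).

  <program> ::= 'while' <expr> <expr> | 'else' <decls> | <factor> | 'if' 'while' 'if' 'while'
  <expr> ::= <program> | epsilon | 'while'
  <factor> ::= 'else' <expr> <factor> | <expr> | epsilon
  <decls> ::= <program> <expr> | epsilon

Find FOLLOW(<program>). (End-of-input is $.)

<program> is the start symbol, so $ ∈ FOLLOW(<program>).
In <expr> ::= <program>: <program> is at the end, add FOLLOW(<expr>) = { $, 'else', 'if', 'while' }.
In <decls> ::= <program> <expr>: add FIRST(<expr>)\{epsilon} = { 'else', 'if', 'while' }.
  Since <expr> is nullable, also add FOLLOW(<decls>) = { $, 'else', 'if', 'while' }.
Union: FOLLOW(<program>) = { $, 'else', 'if', 'while' }.

{ $, 'else', 'if', 'while' }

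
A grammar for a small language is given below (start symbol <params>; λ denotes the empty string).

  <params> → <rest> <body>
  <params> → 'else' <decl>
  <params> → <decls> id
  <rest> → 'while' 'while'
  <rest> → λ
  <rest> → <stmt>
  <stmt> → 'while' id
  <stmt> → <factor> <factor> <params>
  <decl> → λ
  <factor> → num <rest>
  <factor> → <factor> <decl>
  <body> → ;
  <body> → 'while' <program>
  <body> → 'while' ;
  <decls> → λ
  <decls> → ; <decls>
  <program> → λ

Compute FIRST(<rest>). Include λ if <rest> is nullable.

<rest> → 'while' 'while' contributes {'while'}.
<rest> → λ contributes λ.
From <rest> → <stmt>: add FIRST(<stmt>) = { 'while', num }.
Union: FIRST(<rest>) = { 'while', num, λ }.

{ 'while', num, λ }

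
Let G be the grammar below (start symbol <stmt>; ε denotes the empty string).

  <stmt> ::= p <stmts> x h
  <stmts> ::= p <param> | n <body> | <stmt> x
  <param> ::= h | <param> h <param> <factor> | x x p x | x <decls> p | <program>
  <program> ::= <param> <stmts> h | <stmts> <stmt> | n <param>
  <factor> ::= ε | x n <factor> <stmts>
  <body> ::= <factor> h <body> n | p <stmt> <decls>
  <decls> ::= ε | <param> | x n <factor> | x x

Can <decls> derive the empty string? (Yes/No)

<decls> has an ε-production, so <decls> ⇒ ε.

Yes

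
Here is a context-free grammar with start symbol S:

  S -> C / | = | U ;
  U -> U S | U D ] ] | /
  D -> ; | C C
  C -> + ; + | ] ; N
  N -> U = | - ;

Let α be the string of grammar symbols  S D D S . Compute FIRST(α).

{ +, /, =, ] }

Add FIRST(S) = { +, /, =, ] }; S is not nullable, stop.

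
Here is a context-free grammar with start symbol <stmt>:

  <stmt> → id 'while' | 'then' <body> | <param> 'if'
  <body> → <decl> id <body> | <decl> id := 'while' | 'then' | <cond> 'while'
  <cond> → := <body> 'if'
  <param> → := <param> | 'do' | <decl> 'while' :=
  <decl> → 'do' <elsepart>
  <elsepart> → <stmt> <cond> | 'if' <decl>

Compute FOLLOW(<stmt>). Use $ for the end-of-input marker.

{ $, := }

<stmt> is the start symbol, so $ ∈ FOLLOW(<stmt>).
In <elsepart> → <stmt> <cond>: add FIRST(<cond>) = { := }.
Union: FOLLOW(<stmt>) = { $, := }.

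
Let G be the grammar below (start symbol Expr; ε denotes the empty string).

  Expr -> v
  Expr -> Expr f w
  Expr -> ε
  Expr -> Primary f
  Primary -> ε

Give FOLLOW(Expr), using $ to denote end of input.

Expr is the start symbol, so $ ∈ FOLLOW(Expr).
In Expr -> Expr f w: add FIRST(f w) = { f }.
Union: FOLLOW(Expr) = { $, f }.

{ $, f }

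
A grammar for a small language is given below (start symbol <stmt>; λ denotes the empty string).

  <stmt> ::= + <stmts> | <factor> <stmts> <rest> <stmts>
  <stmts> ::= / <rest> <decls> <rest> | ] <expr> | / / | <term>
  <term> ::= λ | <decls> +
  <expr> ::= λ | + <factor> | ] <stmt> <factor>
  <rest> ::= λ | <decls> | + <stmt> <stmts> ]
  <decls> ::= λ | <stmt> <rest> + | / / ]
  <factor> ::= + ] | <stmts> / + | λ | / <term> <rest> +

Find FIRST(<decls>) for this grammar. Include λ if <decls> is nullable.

<decls> ::= λ contributes λ.
From <decls> ::= <stmt> <rest> +: <stmt>, <rest> nullable, take FIRST(<stmt>) ∪ FIRST(<rest>) ∪ {+} = { +, /, ] }.
<decls> ::= / / ] contributes {/}.
Union: FIRST(<decls>) = { +, /, ], λ }.

{ +, /, ], λ }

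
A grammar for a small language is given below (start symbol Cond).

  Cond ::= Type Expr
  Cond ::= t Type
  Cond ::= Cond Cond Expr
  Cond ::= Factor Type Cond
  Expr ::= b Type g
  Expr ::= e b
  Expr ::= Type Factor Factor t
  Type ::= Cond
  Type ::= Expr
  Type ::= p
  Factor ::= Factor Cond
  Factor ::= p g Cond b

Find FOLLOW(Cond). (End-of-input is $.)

Cond is the start symbol, so $ ∈ FOLLOW(Cond).
In Cond ::= Cond Cond Expr: add FIRST(Cond Expr) = { b, e, p, t }.
In Cond ::= Cond Cond Expr: add FIRST(Expr) = { b, e, p, t }.
In Cond ::= Factor Type Cond: Cond is at the end, add FOLLOW(Cond) = { $, b, e, g, p, t }.
In Type ::= Cond: Cond is at the end, add FOLLOW(Type) = { $, b, e, g, p, t }.
In Factor ::= Factor Cond: Cond is at the end, add FOLLOW(Factor) = { b, e, p, t }.
In Factor ::= p g Cond b: add FIRST(b) = { b }.
Union: FOLLOW(Cond) = { $, b, e, g, p, t }.

{ $, b, e, g, p, t }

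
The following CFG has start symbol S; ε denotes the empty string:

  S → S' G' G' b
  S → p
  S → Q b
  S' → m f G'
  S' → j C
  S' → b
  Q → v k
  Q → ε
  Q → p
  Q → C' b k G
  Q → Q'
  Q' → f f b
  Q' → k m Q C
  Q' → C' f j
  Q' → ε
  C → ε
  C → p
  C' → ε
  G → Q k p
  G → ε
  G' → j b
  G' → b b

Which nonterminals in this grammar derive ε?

Directly nullable (have an ε-production): Q, Q', C, C', G.
No other nonterminal has a production whose RHS symbols are all nullable.

{ C, C', G, Q, Q' }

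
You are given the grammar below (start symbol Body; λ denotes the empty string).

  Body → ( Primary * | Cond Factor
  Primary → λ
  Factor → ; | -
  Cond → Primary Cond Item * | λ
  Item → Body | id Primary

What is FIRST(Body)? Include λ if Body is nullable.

{ (, -, ;, id }

Body → ( Primary * contributes {(}.
From Body → Cond Factor: Cond nullable, take FIRST(Cond) ∪ FIRST(Factor) = { (, -, ;, id }.
Union: FIRST(Body) = { (, -, ;, id }.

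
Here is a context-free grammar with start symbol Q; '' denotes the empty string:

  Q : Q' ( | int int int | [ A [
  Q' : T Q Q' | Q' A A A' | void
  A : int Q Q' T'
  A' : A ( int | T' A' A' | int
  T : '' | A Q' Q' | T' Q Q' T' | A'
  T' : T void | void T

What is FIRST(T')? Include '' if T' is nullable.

{ int, void }

From T' : T void: T nullable, take FIRST(T) ∪ {void} = { int, void }.
T' : void T contributes {void}.
Union: FIRST(T') = { int, void }.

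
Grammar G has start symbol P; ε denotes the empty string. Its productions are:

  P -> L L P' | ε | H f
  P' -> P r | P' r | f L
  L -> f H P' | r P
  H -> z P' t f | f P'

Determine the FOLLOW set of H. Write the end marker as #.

In P -> H f: add FIRST(f) = { f }.
In L -> f H P': add FIRST(P') = { f, r, z }.
Union: FOLLOW(H) = { f, r, z }.

{ f, r, z }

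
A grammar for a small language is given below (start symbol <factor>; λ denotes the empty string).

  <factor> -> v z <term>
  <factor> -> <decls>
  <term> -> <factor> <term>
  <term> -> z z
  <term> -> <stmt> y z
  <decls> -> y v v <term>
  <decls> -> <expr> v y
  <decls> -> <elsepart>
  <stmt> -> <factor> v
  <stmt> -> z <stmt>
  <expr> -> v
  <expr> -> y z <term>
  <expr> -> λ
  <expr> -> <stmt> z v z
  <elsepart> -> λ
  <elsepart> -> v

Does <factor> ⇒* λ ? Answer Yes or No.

Yes

<factor> -> <decls> and each of <decls> is nullable, so <factor> ⇒* λ.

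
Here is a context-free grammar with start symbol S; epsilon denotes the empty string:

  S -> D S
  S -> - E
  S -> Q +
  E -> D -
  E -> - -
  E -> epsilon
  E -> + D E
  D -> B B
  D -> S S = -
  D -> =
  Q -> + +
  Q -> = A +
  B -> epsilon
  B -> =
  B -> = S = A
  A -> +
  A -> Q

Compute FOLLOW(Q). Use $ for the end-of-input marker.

{ $, +, -, = }

In S -> Q +: add FIRST(+) = { + }.
In A -> Q: Q is at the end, add FOLLOW(A) = { $, +, -, = }.
Union: FOLLOW(Q) = { $, +, -, = }.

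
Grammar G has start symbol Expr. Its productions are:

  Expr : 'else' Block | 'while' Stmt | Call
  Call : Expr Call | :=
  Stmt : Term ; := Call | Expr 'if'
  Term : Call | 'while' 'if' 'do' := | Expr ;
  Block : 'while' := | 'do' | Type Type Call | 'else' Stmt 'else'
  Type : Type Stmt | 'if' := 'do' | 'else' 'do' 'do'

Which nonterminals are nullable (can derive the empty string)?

{ } (none)

No nonterminal has an empty production or an RHS whose symbols are all nullable.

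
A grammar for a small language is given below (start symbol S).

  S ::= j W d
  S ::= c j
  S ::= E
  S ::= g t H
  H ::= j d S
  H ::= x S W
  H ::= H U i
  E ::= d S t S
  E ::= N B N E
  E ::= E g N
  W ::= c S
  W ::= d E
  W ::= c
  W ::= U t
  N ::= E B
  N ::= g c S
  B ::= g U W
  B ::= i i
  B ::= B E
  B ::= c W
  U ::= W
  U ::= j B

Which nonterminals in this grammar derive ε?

{ } (none)

No nonterminal has an empty production or an RHS whose symbols are all nullable.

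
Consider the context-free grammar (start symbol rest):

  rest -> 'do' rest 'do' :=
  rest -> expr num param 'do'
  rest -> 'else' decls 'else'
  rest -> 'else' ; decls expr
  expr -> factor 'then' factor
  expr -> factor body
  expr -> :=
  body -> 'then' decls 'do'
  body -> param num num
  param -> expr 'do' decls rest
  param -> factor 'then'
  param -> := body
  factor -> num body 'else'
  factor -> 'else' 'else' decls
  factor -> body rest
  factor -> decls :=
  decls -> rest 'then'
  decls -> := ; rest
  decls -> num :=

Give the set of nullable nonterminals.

{ } (none)

No nonterminal has an empty production or an RHS whose symbols are all nullable.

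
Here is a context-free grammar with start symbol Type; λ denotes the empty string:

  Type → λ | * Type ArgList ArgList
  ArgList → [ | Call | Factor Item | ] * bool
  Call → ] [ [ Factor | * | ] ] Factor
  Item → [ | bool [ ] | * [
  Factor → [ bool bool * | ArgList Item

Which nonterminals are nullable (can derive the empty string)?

{ Type }

Directly nullable (have an λ-production): Type.
No other nonterminal has a production whose RHS symbols are all nullable.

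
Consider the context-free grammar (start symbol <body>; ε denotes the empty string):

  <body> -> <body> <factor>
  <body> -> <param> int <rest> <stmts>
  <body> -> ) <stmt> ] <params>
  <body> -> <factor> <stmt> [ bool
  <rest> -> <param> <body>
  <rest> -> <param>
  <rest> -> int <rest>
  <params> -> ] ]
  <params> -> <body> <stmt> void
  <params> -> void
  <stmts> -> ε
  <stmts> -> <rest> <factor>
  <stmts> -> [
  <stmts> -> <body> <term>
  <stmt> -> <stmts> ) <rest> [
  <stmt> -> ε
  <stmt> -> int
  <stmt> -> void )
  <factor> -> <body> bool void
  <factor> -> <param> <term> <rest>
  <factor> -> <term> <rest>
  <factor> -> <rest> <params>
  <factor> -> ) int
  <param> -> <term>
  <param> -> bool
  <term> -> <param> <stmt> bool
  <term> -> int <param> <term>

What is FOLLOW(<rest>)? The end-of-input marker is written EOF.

In <body> -> <param> int <rest> <stmts>: add FIRST(<stmts>)\{ε} = { ), [, bool, int }.
  Since <stmts> is nullable, also add FOLLOW(<body>) = { EOF, ), [, ], bool, int, void }.
In <rest> -> int <rest>: <rest> is at the end, add FOLLOW(<rest>) = { EOF, ), [, ], bool, int, void }.
In <stmts> -> <rest> <factor>: add FIRST(<factor>) = { ), bool, int }.
In <stmt> -> <stmts> ) <rest> [: add FIRST([) = { [ }.
In <factor> -> <param> <term> <rest>: <rest> is at the end, add FOLLOW(<factor>) = { EOF, ), [, ], bool, int, void }.
In <factor> -> <term> <rest>: <rest> is at the end, add FOLLOW(<factor>) = { EOF, ), [, ], bool, int, void }.
In <factor> -> <rest> <params>: add FIRST(<params>) = { ), ], bool, int, void }.
Union: FOLLOW(<rest>) = { EOF, ), [, ], bool, int, void }.

{ EOF, ), [, ], bool, int, void }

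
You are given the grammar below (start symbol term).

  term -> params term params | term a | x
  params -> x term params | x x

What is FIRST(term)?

{ x }

From term -> params term params: add FIRST(params) = { x }.
From term -> term a: add FIRST(term) = { x }.
term -> x contributes {x}.
Union: FIRST(term) = { x }.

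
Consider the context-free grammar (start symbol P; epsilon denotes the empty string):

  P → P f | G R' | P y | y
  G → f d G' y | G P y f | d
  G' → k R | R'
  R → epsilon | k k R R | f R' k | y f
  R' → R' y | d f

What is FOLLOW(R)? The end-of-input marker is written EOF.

{ f, k, y }

In G' → k R: R is at the end, add FOLLOW(G') = { y }.
In R → k k R R: add FIRST(R)\{epsilon} = { f, k, y }.
  Since R is nullable, also add FOLLOW(R) = { f, k, y }.
In R → k k R R: R is at the end, add FOLLOW(R) = { f, k, y }.
Union: FOLLOW(R) = { f, k, y }.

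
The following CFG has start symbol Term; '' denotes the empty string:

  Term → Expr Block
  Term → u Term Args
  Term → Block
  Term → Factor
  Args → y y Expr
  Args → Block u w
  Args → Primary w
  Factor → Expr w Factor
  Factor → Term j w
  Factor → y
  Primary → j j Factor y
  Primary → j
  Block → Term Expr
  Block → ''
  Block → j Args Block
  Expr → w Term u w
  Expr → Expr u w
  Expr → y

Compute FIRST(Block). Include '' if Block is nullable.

{ j, u, w, y, '' }

From Block → Term Expr: Term nullable, take FIRST(Term) ∪ FIRST(Expr) = { j, u, w, y }.
Block → '' contributes ''.
Block → j Args Block contributes {j}.
Union: FIRST(Block) = { j, u, w, y, '' }.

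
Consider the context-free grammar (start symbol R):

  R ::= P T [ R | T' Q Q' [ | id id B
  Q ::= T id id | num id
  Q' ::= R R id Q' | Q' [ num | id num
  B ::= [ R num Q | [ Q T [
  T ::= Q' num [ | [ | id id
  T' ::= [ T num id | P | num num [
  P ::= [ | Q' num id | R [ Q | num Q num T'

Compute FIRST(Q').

From Q' ::= R R id Q': add FIRST(R) = { [, id, num }.
From Q' ::= Q' [ num: add FIRST(Q') = { [, id, num }.
Q' ::= id num contributes {id}.
Union: FIRST(Q') = { [, id, num }.

{ [, id, num }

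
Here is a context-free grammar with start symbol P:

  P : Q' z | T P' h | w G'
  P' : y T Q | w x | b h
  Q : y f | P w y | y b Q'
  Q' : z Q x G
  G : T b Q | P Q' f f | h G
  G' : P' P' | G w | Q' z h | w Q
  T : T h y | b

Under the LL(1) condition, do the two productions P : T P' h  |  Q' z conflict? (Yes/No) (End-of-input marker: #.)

FIRST(T P' h) = { b } and FIRST(Q' z) = { z }.
The FIRST sets are disjoint and neither alternative is nullable — no conflict.

No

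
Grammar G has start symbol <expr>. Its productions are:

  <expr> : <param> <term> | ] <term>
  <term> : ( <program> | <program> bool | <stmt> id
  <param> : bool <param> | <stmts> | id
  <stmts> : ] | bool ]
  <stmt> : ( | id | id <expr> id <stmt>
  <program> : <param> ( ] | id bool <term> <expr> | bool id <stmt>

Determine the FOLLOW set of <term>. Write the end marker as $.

In <expr> : <param> <term>: <term> is at the end, add FOLLOW(<expr>) = { $, ], bool, id }.
In <expr> : ] <term>: <term> is at the end, add FOLLOW(<expr>) = { $, ], bool, id }.
In <program> : id bool <term> <expr>: add FIRST(<expr>) = { ], bool, id }.
Union: FOLLOW(<term>) = { $, ], bool, id }.

{ $, ], bool, id }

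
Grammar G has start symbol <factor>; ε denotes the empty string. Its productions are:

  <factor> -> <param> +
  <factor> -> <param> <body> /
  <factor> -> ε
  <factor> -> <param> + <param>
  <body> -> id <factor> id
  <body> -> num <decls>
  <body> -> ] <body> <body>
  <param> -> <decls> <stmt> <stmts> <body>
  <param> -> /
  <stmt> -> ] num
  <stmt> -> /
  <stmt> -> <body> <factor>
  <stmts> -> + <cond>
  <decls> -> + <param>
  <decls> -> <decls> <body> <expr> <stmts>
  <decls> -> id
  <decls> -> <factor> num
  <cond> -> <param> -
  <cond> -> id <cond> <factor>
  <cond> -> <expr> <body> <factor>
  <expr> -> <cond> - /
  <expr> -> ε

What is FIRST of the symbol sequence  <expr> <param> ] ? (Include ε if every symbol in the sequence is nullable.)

Add FIRST(<expr>)\{ε} = { +, /, ], id, num }; <expr> is nullable, continue.
Add FIRST(<param>) = { +, /, id, num }; <param> is not nullable, stop.

{ +, /, ], id, num }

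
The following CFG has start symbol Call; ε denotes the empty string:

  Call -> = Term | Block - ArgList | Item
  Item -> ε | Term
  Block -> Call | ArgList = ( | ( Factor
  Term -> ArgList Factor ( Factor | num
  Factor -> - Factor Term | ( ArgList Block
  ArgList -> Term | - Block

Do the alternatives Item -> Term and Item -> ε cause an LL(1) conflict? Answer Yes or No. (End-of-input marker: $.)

FIRST(Term) = { -, num } and FIRST(ε) = { ε }.
The second alternative is nullable and FOLLOW(Item) = { $, (, -, =, num } shares - with FIRST of the first — conflict.

Yes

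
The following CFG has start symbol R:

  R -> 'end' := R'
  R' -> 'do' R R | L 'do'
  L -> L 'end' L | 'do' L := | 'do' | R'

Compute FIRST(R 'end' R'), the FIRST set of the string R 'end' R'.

{ 'end' }

Add FIRST(R) = { 'end' }; R is not nullable, stop.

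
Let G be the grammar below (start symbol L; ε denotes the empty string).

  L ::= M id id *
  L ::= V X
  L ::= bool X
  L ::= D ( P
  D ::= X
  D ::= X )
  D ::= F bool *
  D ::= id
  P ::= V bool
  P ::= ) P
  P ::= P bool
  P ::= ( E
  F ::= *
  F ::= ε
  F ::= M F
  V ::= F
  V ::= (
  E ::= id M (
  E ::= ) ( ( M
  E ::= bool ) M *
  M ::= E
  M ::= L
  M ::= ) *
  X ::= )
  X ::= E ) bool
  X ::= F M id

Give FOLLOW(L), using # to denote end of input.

{ #, (, ), *, bool, id }

L is the start symbol, so # ∈ FOLLOW(L).
In M ::= L: L is at the end, add FOLLOW(M) = { #, (, ), *, bool, id }.
Union: FOLLOW(L) = { #, (, ), *, bool, id }.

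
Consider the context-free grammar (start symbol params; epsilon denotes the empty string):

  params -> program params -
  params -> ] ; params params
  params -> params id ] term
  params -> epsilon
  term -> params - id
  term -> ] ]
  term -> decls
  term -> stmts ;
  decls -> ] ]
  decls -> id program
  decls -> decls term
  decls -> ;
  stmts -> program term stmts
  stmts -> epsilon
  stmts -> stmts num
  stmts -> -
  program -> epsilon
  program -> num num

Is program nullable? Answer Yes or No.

program has an epsilon-production, so program ⇒ epsilon.

Yes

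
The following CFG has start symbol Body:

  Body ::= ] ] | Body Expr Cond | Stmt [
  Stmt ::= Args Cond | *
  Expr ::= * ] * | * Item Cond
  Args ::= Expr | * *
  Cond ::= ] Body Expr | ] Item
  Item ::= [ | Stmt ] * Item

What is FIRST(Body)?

{ *, ] }

Body ::= ] ] contributes {]}.
From Body ::= Body Expr Cond: add FIRST(Body) = { *, ] }.
From Body ::= Stmt [: add FIRST(Stmt) = { * }.
Union: FIRST(Body) = { *, ] }.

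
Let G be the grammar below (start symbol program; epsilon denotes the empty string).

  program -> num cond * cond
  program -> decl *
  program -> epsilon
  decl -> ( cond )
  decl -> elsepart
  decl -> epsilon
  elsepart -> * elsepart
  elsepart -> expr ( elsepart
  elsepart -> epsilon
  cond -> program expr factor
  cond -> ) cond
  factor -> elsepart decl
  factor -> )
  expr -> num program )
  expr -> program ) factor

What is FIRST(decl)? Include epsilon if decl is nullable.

decl -> ( cond ) contributes {(}.
From decl -> elsepart: add FIRST(elsepart) = { (, ), *, num, epsilon } (including epsilon since elsepart is nullable).
decl -> epsilon contributes epsilon.
Union: FIRST(decl) = { (, ), *, num, epsilon }.

{ (, ), *, num, epsilon }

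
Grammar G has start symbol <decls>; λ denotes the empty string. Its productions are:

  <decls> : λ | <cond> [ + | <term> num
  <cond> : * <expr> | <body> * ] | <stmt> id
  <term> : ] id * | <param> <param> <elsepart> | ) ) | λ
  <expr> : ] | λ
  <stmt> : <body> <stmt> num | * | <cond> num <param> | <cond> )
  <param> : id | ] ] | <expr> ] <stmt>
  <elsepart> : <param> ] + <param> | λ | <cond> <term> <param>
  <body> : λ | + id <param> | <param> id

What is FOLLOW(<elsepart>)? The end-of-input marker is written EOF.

{ ], id, num }

In <term> : <param> <param> <elsepart>: <elsepart> is at the end, add FOLLOW(<term>) = { ], id, num }.
Union: FOLLOW(<elsepart>) = { ], id, num }.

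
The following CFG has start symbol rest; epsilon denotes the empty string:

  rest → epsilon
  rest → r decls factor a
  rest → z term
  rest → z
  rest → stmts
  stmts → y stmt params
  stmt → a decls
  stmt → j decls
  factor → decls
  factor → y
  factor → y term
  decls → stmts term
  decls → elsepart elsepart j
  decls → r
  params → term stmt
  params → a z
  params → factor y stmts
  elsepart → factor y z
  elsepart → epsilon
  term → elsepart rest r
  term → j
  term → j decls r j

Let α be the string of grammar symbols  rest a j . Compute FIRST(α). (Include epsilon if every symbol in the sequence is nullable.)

Add FIRST(rest)\{epsilon} = { r, y, z }; rest is nullable, continue.
a is a terminal; add {a} and stop.

{ a, r, y, z }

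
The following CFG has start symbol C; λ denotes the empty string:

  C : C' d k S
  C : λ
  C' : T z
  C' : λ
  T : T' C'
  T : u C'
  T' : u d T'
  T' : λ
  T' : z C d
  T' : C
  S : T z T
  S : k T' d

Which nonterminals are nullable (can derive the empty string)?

{ C, C', T, T' }

Directly nullable (have an λ-production): C, C', T'.
T : T' C' with every symbol nullable, so T is nullable.
No other nonterminal has a production whose RHS symbols are all nullable.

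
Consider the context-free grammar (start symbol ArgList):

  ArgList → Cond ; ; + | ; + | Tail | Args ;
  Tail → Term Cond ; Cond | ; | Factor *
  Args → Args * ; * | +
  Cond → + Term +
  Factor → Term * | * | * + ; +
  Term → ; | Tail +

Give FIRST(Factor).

{ *, ; }

From Factor → Term *: add FIRST(Term) = { *, ; }.
Factor → * contributes {*}.
Factor → * + ; + contributes {*}.
Union: FIRST(Factor) = { *, ; }.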